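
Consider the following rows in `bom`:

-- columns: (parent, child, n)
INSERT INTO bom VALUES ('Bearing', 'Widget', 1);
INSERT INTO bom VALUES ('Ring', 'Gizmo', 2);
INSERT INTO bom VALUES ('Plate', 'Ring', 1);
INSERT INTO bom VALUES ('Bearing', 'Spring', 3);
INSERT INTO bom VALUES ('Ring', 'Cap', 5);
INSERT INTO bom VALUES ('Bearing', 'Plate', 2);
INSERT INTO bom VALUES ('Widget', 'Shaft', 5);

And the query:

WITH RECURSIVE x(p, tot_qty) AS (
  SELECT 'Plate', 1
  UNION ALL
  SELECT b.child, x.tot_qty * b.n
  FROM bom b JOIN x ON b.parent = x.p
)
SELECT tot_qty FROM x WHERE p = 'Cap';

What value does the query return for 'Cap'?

Base: (Plate, tot_qty=1).
Iteration 1: components of {Plate} -> Ring = 1*1 = 1.
Iteration 2: components of {Ring} -> Cap = 1*5 = 5, Gizmo = 1*2 = 2.
Iteration 3: no further components; recursion stops.

5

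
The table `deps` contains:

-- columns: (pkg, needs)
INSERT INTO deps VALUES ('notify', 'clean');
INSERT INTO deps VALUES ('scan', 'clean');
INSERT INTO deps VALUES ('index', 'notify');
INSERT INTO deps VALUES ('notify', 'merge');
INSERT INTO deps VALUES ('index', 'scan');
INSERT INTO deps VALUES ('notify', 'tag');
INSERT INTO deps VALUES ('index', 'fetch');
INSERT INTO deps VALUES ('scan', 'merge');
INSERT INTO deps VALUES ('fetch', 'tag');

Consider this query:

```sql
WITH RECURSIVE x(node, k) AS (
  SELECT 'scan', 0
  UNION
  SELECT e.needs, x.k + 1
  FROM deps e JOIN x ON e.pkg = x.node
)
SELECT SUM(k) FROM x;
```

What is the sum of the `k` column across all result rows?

Base: (scan, k=0).
Iteration 1: edges from {scan} -> (clean, k=1), (merge, k=1).
Iteration 2: no outgoing edges from {clean,merge}; recursion stops.
SUM(k) = 0 + 1 + 1 = 2.

2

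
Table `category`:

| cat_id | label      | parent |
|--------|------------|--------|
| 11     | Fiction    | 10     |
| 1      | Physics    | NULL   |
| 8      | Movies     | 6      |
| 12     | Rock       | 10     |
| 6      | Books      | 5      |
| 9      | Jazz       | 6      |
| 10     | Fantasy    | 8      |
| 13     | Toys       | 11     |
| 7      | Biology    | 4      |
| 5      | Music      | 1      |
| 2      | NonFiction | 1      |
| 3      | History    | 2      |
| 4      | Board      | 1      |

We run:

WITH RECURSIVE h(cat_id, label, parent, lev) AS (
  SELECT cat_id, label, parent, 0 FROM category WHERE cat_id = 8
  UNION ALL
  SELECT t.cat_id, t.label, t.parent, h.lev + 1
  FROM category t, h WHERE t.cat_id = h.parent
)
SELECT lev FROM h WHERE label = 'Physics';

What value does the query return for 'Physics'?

Base: cat_id=8 (Movies), parent=6, lev 0.
Iteration 1: join on cat_id=6 -> Books (id 6, parent=5, lev 1).
Iteration 2: join on cat_id=5 -> Music (id 5, parent=1, lev 2).
Iteration 3: join on cat_id=1 -> Physics (id 1, parent=NULL, lev 3).
Iteration 4: parent is NULL; no match; recursion stops.

3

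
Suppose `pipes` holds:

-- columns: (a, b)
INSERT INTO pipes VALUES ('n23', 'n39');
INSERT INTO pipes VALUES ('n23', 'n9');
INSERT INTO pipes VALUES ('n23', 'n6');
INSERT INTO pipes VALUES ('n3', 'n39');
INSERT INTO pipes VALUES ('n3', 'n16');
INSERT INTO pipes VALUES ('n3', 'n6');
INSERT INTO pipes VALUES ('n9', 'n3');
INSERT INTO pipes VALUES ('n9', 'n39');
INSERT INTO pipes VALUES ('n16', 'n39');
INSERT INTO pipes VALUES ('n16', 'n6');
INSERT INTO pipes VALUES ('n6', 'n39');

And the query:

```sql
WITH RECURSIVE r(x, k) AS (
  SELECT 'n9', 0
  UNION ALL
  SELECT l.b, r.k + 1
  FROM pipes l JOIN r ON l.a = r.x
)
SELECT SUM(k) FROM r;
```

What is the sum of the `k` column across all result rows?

21

Base: (n9, k=0).
Iteration 1: edges from {n9} -> (n3, k=1), (n39, k=1).
Iteration 2: edges from {n3,n39} -> (n16, k=2), (n39, k=2), (n6, k=2).
Iteration 3: edges from {n16,n39,n6} -> (n39, k=3) x2, (n6, k=3). [UNION ALL keeps all 3 new rows, including repeats]
Iteration 4: edges from {n39,n6} -> (n39, k=4).
Iteration 5: no outgoing edges from {n39}; recursion stops.
SUM(k) = 0 + 1 + 1 + 2 + 2 + 2 + 3 + 3 + 3 + 4 = 21.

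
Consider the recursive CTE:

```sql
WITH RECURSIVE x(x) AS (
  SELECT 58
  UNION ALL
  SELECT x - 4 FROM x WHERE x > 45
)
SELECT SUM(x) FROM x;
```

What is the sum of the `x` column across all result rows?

Base: x=58.
Iteration 1: 58 > 45 holds -> x = 58 - 4 = 54.
Iteration 2: 54 > 45 holds -> x = 54 - 4 = 50.
Iteration 3: 50 > 45 holds -> x = 50 - 4 = 46.
Iteration 4: 46 > 45 holds -> x = 46 - 4 = 42.
Iteration 5: 42 > 45 fails; recursion stops.
SUM(x) = 58 + 54 + 50 + 46 + 42 = 250.

250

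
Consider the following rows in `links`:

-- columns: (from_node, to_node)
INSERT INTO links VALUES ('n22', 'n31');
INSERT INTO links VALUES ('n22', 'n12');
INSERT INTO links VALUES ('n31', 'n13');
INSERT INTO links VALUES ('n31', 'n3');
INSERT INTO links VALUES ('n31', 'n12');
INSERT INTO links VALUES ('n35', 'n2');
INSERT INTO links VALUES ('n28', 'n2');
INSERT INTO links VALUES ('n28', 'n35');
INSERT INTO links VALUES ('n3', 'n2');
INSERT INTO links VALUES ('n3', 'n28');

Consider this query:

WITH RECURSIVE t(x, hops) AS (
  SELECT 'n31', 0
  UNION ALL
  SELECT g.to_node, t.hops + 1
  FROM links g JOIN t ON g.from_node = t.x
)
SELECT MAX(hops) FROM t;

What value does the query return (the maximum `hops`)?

4

Base: (n31, hops=0).
Iteration 1: edges from {n31} -> (n12, hops=1), (n13, hops=1), (n3, hops=1).
Iteration 2: edges from {n12,n13,n3} -> (n2, hops=2), (n28, hops=2).
Iteration 3: edges from {n2,n28} -> (n2, hops=3), (n35, hops=3).
Iteration 4: edges from {n2,n35} -> (n2, hops=4).
Iteration 5: no outgoing edges from {n2}; recursion stops.
hops values: 0, 1, 1, 1, 2, 2, 3, 3, 4; the maximum is 4.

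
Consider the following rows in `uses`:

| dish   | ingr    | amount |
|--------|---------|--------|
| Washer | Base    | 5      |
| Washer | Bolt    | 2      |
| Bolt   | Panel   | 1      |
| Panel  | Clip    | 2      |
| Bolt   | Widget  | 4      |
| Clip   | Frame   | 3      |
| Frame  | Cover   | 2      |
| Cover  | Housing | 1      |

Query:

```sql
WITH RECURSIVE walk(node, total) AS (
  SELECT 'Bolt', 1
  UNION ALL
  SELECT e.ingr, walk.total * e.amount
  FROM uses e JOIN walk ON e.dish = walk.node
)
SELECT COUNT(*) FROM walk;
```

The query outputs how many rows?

Base: (Bolt, total=1).
Iteration 1: components of {Bolt} -> Panel = 1*1 = 1, Widget = 1*4 = 4.
Iteration 2: components of {Panel,Widget} -> Clip = 1*2 = 2.
Iteration 3: components of {Clip} -> Frame = 2*3 = 6.
Iteration 4: components of {Frame} -> Cover = 6*2 = 12.
Iteration 5: components of {Cover} -> Housing = 12*1 = 12.
Iteration 6: no further components; recursion stops.
Total rows emitted: 7.

7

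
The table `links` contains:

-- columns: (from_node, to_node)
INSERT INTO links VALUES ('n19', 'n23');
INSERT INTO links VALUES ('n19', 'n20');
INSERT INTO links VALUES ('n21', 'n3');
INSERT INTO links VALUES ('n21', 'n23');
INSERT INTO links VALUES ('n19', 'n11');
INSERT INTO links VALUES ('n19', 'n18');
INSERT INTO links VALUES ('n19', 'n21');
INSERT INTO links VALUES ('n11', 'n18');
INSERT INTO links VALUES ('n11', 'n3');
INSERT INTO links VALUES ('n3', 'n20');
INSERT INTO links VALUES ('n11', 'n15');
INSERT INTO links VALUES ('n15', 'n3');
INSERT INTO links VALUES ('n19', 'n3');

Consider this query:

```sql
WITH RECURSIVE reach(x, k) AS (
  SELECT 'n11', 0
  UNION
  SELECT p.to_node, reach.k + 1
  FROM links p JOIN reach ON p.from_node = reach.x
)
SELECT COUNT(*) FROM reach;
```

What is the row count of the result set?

Base: (n11, k=0).
Iteration 1: edges from {n11} -> (n15, k=1), (n18, k=1), (n3, k=1).
Iteration 2: edges from {n15,n18,n3} -> (n20, k=2), (n3, k=2).
Iteration 3: edges from {n20,n3} -> (n20, k=3).
Iteration 4: no outgoing edges from {n20}; recursion stops.
Total rows emitted: 7.

7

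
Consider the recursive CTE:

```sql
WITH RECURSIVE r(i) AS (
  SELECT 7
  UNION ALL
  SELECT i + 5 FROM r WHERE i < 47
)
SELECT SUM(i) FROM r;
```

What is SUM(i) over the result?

Base: i=7.
Iteration 1: 7 < 47 holds -> i = 7 + 5 = 12.
Iteration 2: 12 < 47 holds -> i = 12 + 5 = 17.
Iteration 3: 17 < 47 holds -> i = 17 + 5 = 22.
Iteration 4: 22 < 47 holds -> i = 22 + 5 = 27.
Iteration 5: 27 < 47 holds -> i = 27 + 5 = 32.
Iteration 6: 32 < 47 holds -> i = 32 + 5 = 37.
Iteration 7: 37 < 47 holds -> i = 37 + 5 = 42.
Iteration 8: 42 < 47 holds -> i = 42 + 5 = 47.
Iteration 9: 47 < 47 fails; recursion stops.
SUM(i) = 7 + 12 + 17 + 22 + 27 + 32 + 37 + 42 + 47 = 243.

243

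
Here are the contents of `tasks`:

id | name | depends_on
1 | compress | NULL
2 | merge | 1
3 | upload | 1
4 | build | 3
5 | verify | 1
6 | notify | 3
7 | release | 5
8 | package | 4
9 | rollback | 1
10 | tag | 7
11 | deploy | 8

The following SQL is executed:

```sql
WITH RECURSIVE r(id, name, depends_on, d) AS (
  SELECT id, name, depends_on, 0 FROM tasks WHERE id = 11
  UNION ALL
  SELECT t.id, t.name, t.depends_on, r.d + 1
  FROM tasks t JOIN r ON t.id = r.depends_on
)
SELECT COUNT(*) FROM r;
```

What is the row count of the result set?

5

Base: id=11 (deploy), depends_on=8, d 0.
Iteration 1: join on id=8 -> package (id 8, depends_on=4, d 1).
Iteration 2: join on id=4 -> build (id 4, depends_on=3, d 2).
Iteration 3: join on id=3 -> upload (id 3, depends_on=1, d 3).
Iteration 4: join on id=1 -> compress (id 1, depends_on=NULL, d 4).
Iteration 5: depends_on is NULL; no match; recursion stops.
Total rows emitted: 5.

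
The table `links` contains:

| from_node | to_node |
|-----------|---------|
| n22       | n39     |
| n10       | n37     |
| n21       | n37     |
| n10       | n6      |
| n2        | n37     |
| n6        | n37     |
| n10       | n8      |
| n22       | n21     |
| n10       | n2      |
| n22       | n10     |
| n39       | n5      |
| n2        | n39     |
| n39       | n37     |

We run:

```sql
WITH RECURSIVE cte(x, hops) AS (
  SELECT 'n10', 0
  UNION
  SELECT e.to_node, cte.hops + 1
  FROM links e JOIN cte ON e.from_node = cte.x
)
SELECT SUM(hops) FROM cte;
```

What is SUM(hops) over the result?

14

Base: (n10, hops=0).
Iteration 1: edges from {n10} -> (n2, hops=1), (n37, hops=1), (n6, hops=1), (n8, hops=1).
Iteration 2: edges from {n2,n37,n6,n8} -> (n37, hops=2), (n39, hops=2). [UNION drops 1 duplicate row(s)]
Iteration 3: edges from {n37,n39} -> (n37, hops=3), (n5, hops=3).
Iteration 4: no outgoing edges from {n37,n5}; recursion stops.
SUM(hops) = 0 + 1 + 1 + 1 + 1 + 2 + 2 + 3 + 3 = 14.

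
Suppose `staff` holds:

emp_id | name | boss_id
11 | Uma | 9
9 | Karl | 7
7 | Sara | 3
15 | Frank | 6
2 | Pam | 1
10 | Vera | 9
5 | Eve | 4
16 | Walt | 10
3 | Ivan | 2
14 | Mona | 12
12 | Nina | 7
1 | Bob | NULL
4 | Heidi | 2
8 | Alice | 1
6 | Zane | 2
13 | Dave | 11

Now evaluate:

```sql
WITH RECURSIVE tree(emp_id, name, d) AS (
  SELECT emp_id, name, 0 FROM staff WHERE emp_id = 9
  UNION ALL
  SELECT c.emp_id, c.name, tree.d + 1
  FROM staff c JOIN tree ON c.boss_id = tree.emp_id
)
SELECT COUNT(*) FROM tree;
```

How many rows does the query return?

5

Base: emp_id=9 (Karl) at d 0.
Iteration 1: rows with boss_id in {9} -> Vera (id 10, d 1), Uma (id 11, d 1).
Iteration 2: rows with boss_id in {10,11} -> Dave (id 13, d 2), Walt (id 16, d 2).
Iteration 3: no rows with boss_id in {13,16}; recursion stops.
Total rows emitted: 5.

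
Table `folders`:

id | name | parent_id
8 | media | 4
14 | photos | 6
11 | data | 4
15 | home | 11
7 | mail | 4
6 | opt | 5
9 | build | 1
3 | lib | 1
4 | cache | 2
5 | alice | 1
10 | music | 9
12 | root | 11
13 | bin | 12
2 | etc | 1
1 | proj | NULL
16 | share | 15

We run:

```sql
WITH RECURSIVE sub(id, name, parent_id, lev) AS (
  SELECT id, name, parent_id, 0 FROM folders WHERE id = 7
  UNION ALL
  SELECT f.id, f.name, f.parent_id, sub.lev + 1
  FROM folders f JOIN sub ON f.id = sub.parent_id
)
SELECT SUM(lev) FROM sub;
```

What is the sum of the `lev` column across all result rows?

6

Base: id=7 (mail), parent_id=4, lev 0.
Iteration 1: join on id=4 -> cache (id 4, parent_id=2, lev 1).
Iteration 2: join on id=2 -> etc (id 2, parent_id=1, lev 2).
Iteration 3: join on id=1 -> proj (id 1, parent_id=NULL, lev 3).
Iteration 4: parent_id is NULL; no match; recursion stops.
SUM(lev) = 0 + 1 + 2 + 3 = 6.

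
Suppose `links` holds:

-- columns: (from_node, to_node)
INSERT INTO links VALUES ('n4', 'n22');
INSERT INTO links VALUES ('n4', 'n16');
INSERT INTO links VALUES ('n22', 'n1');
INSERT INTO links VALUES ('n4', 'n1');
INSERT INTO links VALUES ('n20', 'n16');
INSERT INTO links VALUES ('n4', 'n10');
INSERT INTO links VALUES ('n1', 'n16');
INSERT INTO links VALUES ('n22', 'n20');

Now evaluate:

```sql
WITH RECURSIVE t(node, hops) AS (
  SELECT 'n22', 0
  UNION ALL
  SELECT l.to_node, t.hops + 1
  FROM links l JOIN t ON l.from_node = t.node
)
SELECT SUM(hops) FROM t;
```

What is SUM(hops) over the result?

6

Base: (n22, hops=0).
Iteration 1: edges from {n22} -> (n1, hops=1), (n20, hops=1).
Iteration 2: edges from {n1,n20} -> (n16, hops=2) x2. [UNION ALL keeps all 2 new rows, including repeats]
Iteration 3: no outgoing edges from {n16}; recursion stops.
SUM(hops) = 0 + 1 + 1 + 2 + 2 = 6.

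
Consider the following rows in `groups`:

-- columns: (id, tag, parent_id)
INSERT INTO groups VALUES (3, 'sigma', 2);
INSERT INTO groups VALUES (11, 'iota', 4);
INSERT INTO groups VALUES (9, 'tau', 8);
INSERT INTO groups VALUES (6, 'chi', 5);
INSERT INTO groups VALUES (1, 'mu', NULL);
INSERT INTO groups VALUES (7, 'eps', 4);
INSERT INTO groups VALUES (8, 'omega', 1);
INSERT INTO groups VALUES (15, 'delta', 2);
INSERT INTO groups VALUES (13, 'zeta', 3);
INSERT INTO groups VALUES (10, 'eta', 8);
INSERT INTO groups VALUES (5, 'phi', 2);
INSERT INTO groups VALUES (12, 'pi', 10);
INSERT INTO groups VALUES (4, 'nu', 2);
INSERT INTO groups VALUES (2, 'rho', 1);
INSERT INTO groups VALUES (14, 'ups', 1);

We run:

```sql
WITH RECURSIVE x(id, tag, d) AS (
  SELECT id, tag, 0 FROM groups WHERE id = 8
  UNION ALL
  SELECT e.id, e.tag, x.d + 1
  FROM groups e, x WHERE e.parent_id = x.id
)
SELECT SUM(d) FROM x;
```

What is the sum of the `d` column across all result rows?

4

Base: id=8 (omega) at d 0.
Iteration 1: rows with parent_id in {8} -> tau (id 9, d 1), eta (id 10, d 1).
Iteration 2: rows with parent_id in {9,10} -> pi (id 12, d 2).
Iteration 3: no rows with parent_id in {12}; recursion stops.
SUM(d) = 0 + 1 + 1 + 2 = 4.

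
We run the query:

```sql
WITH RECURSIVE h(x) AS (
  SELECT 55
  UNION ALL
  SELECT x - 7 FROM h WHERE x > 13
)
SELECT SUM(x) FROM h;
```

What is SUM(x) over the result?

Base: x=55.
Iteration 1: 55 > 13 holds -> x = 55 - 7 = 48.
Iteration 2: 48 > 13 holds -> x = 48 - 7 = 41.
Iteration 3: 41 > 13 holds -> x = 41 - 7 = 34.
Iteration 4: 34 > 13 holds -> x = 34 - 7 = 27.
Iteration 5: 27 > 13 holds -> x = 27 - 7 = 20.
Iteration 6: 20 > 13 holds -> x = 20 - 7 = 13.
Iteration 7: 13 > 13 fails; recursion stops.
SUM(x) = 55 + 48 + 41 + 34 + 27 + 20 + 13 = 238.

238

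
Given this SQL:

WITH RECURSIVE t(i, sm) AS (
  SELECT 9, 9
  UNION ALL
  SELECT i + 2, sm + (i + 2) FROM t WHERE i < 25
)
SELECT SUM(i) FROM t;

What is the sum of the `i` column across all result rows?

153

Base: i=9, sm=9.
Iteration 1: 9 < 25 holds -> i = 9 + 2 = 11, sm = 9 + 11 = 20.
Iteration 2: 11 < 25 holds -> i = 11 + 2 = 13, sm = 20 + 13 = 33.
Iteration 3: 13 < 25 holds -> i = 13 + 2 = 15, sm = 33 + 15 = 48.
Iteration 4: 15 < 25 holds -> i = 15 + 2 = 17, sm = 48 + 17 = 65.
Iteration 5: 17 < 25 holds -> i = 17 + 2 = 19, sm = 65 + 19 = 84.
Iteration 6: 19 < 25 holds -> i = 19 + 2 = 21, sm = 84 + 21 = 105.
Iteration 7: 21 < 25 holds -> i = 21 + 2 = 23, sm = 105 + 23 = 128.
Iteration 8: 23 < 25 holds -> i = 23 + 2 = 25, sm = 128 + 25 = 153.
Iteration 9: 25 < 25 fails; recursion stops.
SUM(i) = 9 + 11 + 13 + 15 + 17 + 19 + 21 + 23 + 25 = 153.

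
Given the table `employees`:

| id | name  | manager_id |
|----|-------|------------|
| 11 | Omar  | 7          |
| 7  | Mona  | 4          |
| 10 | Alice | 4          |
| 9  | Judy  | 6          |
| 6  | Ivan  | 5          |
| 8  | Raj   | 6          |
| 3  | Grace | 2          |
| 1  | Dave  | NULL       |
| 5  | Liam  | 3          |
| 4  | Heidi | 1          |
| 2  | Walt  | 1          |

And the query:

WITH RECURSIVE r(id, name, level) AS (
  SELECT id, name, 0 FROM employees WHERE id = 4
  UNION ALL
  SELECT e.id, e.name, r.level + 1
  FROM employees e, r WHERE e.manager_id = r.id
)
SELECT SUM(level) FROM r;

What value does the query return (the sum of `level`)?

Base: id=4 (Heidi) at level 0.
Iteration 1: rows with manager_id in {4} -> Mona (id 7, level 1), Alice (id 10, level 1).
Iteration 2: rows with manager_id in {7,10} -> Omar (id 11, level 2).
Iteration 3: no rows with manager_id in {11}; recursion stops.
SUM(level) = 0 + 1 + 1 + 2 = 4.

4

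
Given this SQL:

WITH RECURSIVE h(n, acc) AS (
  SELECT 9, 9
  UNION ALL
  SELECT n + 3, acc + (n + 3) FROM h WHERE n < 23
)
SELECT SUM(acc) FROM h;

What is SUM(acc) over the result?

Base: n=9, acc=9.
Iteration 1: 9 < 23 holds -> n = 9 + 3 = 12, acc = 9 + 12 = 21.
Iteration 2: 12 < 23 holds -> n = 12 + 3 = 15, acc = 21 + 15 = 36.
Iteration 3: 15 < 23 holds -> n = 15 + 3 = 18, acc = 36 + 18 = 54.
Iteration 4: 18 < 23 holds -> n = 18 + 3 = 21, acc = 54 + 21 = 75.
Iteration 5: 21 < 23 holds -> n = 21 + 3 = 24, acc = 75 + 24 = 99.
Iteration 6: 24 < 23 fails; recursion stops.
SUM(acc) = 9 + 21 + 36 + 54 + 75 + 99 = 294.

294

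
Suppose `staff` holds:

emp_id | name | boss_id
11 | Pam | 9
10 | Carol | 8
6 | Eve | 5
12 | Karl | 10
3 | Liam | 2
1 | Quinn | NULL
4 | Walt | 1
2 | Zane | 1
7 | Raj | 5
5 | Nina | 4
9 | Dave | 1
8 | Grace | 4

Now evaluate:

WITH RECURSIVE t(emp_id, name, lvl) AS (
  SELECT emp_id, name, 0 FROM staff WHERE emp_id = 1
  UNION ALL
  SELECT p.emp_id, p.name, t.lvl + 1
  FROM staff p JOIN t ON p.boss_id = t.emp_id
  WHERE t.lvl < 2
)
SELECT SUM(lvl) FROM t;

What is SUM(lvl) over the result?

11

Base: emp_id=1 (Quinn) at lvl 0.
Iteration 1: rows with boss_id in {1} -> Zane (id 2, lvl 1), Walt (id 4, lvl 1), Dave (id 9, lvl 1).
Iteration 2: rows with boss_id in {2,4,9} -> Liam (id 3, lvl 2), Nina (id 5, lvl 2), Grace (id 8, lvl 2), Pam (id 11, lvl 2).
Iteration 3: lvl < 2 fails for all current rows; recursion stops.
SUM(lvl) = 0 + 1 + 1 + 1 + 2 + 2 + 2 + 2 = 11.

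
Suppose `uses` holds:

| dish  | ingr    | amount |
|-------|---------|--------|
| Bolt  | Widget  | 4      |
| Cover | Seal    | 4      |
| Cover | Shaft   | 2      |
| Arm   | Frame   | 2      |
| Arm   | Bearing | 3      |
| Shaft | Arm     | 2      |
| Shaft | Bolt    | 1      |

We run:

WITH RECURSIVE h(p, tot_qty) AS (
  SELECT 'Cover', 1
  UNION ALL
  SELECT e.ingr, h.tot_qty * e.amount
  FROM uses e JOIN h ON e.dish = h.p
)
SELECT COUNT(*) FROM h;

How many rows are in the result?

8

Base: (Cover, tot_qty=1).
Iteration 1: components of {Cover} -> Seal = 1*4 = 4, Shaft = 1*2 = 2.
Iteration 2: components of {Seal,Shaft} -> Arm = 2*2 = 4, Bolt = 2*1 = 2.
Iteration 3: components of {Arm,Bolt} -> Bearing = 4*3 = 12, Frame = 4*2 = 8, Widget = 2*4 = 8.
Iteration 4: no further components; recursion stops.
Total rows emitted: 8.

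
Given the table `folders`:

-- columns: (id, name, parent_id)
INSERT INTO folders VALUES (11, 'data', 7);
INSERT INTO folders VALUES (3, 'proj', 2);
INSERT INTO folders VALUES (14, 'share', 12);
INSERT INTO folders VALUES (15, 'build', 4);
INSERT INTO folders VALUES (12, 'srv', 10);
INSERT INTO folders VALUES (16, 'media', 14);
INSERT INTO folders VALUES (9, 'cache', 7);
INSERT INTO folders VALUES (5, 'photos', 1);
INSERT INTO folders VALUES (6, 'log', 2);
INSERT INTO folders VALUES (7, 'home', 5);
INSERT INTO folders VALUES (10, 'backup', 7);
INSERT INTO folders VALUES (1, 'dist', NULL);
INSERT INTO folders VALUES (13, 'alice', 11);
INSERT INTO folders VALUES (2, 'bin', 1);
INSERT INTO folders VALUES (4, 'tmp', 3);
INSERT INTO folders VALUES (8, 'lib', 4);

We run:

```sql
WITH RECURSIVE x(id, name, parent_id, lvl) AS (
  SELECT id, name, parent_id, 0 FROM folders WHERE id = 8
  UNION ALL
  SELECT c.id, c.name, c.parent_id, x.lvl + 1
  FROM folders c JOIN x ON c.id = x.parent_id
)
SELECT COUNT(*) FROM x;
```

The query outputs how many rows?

5

Base: id=8 (lib), parent_id=4, lvl 0.
Iteration 1: join on id=4 -> tmp (id 4, parent_id=3, lvl 1).
Iteration 2: join on id=3 -> proj (id 3, parent_id=2, lvl 2).
Iteration 3: join on id=2 -> bin (id 2, parent_id=1, lvl 3).
Iteration 4: join on id=1 -> dist (id 1, parent_id=NULL, lvl 4).
Iteration 5: parent_id is NULL; no match; recursion stops.
Total rows emitted: 5.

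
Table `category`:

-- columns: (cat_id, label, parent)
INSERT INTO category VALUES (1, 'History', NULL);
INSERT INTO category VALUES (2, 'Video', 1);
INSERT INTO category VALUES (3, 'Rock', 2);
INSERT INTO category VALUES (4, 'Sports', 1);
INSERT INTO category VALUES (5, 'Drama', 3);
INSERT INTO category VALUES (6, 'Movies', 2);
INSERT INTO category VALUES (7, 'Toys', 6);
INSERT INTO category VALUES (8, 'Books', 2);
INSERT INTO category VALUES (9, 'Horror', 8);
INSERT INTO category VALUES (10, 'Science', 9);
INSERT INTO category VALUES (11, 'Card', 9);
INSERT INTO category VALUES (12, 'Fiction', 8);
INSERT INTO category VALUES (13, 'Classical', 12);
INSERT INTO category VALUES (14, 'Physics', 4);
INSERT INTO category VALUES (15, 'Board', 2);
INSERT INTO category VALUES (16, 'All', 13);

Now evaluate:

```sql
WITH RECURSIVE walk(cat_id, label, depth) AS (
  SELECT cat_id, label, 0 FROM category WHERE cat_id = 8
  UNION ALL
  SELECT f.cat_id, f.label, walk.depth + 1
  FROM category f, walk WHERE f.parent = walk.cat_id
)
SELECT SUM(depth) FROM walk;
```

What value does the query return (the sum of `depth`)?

Base: cat_id=8 (Books) at depth 0.
Iteration 1: rows with parent in {8} -> Horror (id 9, depth 1), Fiction (id 12, depth 1).
Iteration 2: rows with parent in {9,12} -> Science (id 10, depth 2), Card (id 11, depth 2), Classical (id 13, depth 2).
Iteration 3: rows with parent in {10,11,13} -> All (id 16, depth 3).
Iteration 4: no rows with parent in {16}; recursion stops.
SUM(depth) = 0 + 1 + 1 + 2 + 2 + 2 + 3 = 11.

11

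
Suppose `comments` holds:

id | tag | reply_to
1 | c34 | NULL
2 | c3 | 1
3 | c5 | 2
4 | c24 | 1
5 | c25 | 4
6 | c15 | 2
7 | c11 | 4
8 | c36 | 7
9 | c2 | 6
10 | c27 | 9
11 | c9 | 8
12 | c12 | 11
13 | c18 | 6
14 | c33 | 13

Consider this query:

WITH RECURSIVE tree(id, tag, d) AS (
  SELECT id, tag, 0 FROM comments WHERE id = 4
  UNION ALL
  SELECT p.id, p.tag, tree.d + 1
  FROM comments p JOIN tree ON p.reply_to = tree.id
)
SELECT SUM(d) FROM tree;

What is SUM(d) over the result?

Base: id=4 (c24) at d 0.
Iteration 1: rows with reply_to in {4} -> c25 (id 5, d 1), c11 (id 7, d 1).
Iteration 2: rows with reply_to in {5,7} -> c36 (id 8, d 2).
Iteration 3: rows with reply_to in {8} -> c9 (id 11, d 3).
Iteration 4: rows with reply_to in {11} -> c12 (id 12, d 4).
Iteration 5: no rows with reply_to in {12}; recursion stops.
SUM(d) = 0 + 1 + 1 + 2 + 3 + 4 = 11.

11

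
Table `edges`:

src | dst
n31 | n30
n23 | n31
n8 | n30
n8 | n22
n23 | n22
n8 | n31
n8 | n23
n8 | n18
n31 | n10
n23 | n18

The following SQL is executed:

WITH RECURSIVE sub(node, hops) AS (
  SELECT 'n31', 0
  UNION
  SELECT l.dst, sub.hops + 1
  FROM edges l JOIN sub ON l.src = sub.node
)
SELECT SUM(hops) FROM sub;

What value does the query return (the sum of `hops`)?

2

Base: (n31, hops=0).
Iteration 1: edges from {n31} -> (n10, hops=1), (n30, hops=1).
Iteration 2: no outgoing edges from {n10,n30}; recursion stops.
SUM(hops) = 0 + 1 + 1 = 2.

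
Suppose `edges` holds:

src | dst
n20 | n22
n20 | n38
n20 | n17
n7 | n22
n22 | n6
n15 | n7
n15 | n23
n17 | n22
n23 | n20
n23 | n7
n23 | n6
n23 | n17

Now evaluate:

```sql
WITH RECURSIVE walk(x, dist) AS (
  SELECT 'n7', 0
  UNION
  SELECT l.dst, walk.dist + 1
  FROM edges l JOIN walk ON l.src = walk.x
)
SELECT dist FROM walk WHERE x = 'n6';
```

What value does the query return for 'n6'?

2

Base: (n7, dist=0).
Iteration 1: edges from {n7} -> (n22, dist=1).
Iteration 2: edges from {n22} -> (n6, dist=2).
Iteration 3: no outgoing edges from {n6}; recursion stops.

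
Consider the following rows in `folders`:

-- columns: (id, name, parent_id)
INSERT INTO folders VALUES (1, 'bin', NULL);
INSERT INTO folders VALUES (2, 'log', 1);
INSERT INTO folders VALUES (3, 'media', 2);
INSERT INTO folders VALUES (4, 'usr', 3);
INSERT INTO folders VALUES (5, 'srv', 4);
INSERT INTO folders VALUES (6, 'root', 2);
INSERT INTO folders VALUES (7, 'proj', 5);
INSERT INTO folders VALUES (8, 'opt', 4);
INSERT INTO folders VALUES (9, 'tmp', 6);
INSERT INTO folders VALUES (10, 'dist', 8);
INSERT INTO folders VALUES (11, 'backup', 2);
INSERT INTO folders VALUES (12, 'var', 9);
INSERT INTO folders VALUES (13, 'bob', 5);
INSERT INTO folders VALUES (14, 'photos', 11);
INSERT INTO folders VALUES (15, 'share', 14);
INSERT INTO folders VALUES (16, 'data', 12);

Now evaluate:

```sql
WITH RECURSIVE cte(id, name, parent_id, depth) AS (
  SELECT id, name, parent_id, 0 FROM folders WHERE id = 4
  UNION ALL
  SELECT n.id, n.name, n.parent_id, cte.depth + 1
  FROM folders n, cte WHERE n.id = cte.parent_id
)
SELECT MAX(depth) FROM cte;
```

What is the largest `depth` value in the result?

Base: id=4 (usr), parent_id=3, depth 0.
Iteration 1: join on id=3 -> media (id 3, parent_id=2, depth 1).
Iteration 2: join on id=2 -> log (id 2, parent_id=1, depth 2).
Iteration 3: join on id=1 -> bin (id 1, parent_id=NULL, depth 3).
Iteration 4: parent_id is NULL; no match; recursion stops.
depth values: 0, 1, 2, 3; the maximum is 3.

3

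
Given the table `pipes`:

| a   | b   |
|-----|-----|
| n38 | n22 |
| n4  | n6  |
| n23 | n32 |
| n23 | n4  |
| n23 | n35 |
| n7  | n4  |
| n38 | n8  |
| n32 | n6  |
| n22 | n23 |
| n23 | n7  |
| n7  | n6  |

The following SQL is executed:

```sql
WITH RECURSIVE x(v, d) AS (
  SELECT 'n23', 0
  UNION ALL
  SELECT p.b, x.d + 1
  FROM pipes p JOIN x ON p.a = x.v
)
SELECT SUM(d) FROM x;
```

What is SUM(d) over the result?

Base: (n23, d=0).
Iteration 1: edges from {n23} -> (n32, d=1), (n35, d=1), (n4, d=1), (n7, d=1).
Iteration 2: edges from {n32,n35,n4,n7} -> (n4, d=2), (n6, d=2) x3. [UNION ALL keeps all 4 new rows, including repeats]
Iteration 3: edges from {n4,n6} -> (n6, d=3).
Iteration 4: no outgoing edges from {n6}; recursion stops.
SUM(d) = 0 + 1 + 1 + 1 + 1 + 2 + 2 + 2 + 2 + 3 = 15.

15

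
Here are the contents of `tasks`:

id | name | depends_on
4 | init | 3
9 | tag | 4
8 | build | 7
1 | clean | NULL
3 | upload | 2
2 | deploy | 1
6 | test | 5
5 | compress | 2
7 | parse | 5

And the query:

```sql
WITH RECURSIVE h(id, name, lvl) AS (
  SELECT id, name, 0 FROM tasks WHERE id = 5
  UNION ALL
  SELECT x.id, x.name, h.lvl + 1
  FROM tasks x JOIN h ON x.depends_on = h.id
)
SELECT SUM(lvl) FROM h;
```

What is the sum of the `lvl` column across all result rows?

4

Base: id=5 (compress) at lvl 0.
Iteration 1: rows with depends_on in {5} -> test (id 6, lvl 1), parse (id 7, lvl 1).
Iteration 2: rows with depends_on in {6,7} -> build (id 8, lvl 2).
Iteration 3: no rows with depends_on in {8}; recursion stops.
SUM(lvl) = 0 + 1 + 1 + 2 = 4.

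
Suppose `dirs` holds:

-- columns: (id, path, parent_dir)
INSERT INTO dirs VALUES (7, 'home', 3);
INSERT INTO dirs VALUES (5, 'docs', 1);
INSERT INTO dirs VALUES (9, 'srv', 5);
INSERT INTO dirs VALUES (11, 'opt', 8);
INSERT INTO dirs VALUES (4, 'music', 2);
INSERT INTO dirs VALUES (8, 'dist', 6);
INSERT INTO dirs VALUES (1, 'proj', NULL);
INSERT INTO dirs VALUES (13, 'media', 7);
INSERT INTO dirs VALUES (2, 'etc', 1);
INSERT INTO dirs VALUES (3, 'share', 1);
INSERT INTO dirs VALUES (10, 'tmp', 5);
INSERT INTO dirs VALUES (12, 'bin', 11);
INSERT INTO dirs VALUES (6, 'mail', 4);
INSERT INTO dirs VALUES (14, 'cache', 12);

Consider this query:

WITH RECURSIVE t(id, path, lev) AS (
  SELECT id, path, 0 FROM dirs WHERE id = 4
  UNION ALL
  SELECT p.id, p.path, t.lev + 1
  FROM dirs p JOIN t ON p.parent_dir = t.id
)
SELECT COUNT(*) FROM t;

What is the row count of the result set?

Base: id=4 (music) at lev 0.
Iteration 1: rows with parent_dir in {4} -> mail (id 6, lev 1).
Iteration 2: rows with parent_dir in {6} -> dist (id 8, lev 2).
Iteration 3: rows with parent_dir in {8} -> opt (id 11, lev 3).
Iteration 4: rows with parent_dir in {11} -> bin (id 12, lev 4).
Iteration 5: rows with parent_dir in {12} -> cache (id 14, lev 5).
Iteration 6: no rows with parent_dir in {14}; recursion stops.
Total rows emitted: 6.

6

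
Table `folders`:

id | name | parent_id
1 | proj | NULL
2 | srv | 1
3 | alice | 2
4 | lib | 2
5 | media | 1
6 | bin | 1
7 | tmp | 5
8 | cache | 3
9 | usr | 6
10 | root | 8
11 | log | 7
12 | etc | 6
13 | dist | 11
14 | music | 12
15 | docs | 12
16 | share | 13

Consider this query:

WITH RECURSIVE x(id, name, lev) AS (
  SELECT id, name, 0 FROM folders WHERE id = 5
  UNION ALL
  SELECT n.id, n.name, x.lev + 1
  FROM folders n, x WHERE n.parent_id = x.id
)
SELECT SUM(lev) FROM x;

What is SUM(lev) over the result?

Base: id=5 (media) at lev 0.
Iteration 1: rows with parent_id in {5} -> tmp (id 7, lev 1).
Iteration 2: rows with parent_id in {7} -> log (id 11, lev 2).
Iteration 3: rows with parent_id in {11} -> dist (id 13, lev 3).
Iteration 4: rows with parent_id in {13} -> share (id 16, lev 4).
Iteration 5: no rows with parent_id in {16}; recursion stops.
SUM(lev) = 0 + 1 + 2 + 3 + 4 = 10.

10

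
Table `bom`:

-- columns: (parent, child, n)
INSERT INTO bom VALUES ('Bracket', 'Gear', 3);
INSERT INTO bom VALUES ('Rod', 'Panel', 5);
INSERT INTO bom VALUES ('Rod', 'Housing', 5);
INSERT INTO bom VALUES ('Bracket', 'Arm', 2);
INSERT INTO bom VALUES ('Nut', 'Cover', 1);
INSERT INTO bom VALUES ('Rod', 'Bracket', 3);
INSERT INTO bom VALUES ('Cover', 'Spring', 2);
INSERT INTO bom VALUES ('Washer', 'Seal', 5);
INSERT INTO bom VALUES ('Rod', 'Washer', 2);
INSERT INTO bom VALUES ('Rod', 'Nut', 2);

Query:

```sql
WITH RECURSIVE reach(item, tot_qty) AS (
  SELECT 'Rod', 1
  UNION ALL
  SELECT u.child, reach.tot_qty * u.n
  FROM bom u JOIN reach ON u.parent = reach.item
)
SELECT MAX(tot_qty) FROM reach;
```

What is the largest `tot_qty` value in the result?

10

Base: (Rod, tot_qty=1).
Iteration 1: components of {Rod} -> Bracket = 1*3 = 3, Housing = 1*5 = 5, Nut = 1*2 = 2, Panel = 1*5 = 5, Washer = 1*2 = 2.
Iteration 2: components of {Bracket,Housing,Nut,Panel,Washer} -> Arm = 3*2 = 6, Cover = 2*1 = 2, Gear = 3*3 = 9, Seal = 2*5 = 10.
Iteration 3: components of {Arm,Cover,Gear,Seal} -> Spring = 2*2 = 4.
Iteration 4: no further components; recursion stops.
tot_qty values: 1, 5, 5, 3, 2, 2, 6, 9, 10, 2, 4; the maximum is 10.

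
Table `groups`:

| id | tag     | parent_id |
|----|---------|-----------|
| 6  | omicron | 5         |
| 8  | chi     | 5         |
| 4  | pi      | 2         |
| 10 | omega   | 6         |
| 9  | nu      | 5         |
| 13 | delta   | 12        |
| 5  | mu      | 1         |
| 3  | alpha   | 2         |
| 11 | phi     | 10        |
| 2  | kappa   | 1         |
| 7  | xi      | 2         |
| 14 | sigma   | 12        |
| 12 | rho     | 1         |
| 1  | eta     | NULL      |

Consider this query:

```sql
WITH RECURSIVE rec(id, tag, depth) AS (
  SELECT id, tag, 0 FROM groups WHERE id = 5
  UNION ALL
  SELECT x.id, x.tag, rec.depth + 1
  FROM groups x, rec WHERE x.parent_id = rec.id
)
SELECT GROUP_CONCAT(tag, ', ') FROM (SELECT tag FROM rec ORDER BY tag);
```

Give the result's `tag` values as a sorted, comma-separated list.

Base: id=5 (mu) at depth 0.
Iteration 1: rows with parent_id in {5} -> omicron (id 6, depth 1), chi (id 8, depth 1), nu (id 9, depth 1).
Iteration 2: rows with parent_id in {6,8,9} -> omega (id 10, depth 2).
Iteration 3: rows with parent_id in {10} -> phi (id 11, depth 3).
Iteration 4: no rows with parent_id in {11}; recursion stops.

chi, mu, nu, omega, omicron, phi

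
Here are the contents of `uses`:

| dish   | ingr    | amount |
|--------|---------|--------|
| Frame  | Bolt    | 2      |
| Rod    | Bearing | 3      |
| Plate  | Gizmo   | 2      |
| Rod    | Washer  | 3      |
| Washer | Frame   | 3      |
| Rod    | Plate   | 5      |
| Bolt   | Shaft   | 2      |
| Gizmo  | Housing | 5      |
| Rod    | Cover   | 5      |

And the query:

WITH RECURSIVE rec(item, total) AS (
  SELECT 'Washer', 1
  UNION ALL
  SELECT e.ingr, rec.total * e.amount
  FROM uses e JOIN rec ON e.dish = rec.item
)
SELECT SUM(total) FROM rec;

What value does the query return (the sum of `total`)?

Base: (Washer, total=1).
Iteration 1: components of {Washer} -> Frame = 1*3 = 3.
Iteration 2: components of {Frame} -> Bolt = 3*2 = 6.
Iteration 3: components of {Bolt} -> Shaft = 6*2 = 12.
Iteration 4: no further components; recursion stops.
SUM(total) = 1 + 3 + 6 + 12 = 22.

22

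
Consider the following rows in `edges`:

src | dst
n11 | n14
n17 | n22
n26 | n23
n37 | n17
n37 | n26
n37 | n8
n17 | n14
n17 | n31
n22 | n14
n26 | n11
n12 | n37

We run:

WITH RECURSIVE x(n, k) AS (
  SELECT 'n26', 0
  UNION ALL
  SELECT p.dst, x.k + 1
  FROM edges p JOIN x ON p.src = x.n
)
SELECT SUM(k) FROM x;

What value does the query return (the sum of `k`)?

Base: (n26, k=0).
Iteration 1: edges from {n26} -> (n11, k=1), (n23, k=1).
Iteration 2: edges from {n11,n23} -> (n14, k=2).
Iteration 3: no outgoing edges from {n14}; recursion stops.
SUM(k) = 0 + 1 + 1 + 2 = 4.

4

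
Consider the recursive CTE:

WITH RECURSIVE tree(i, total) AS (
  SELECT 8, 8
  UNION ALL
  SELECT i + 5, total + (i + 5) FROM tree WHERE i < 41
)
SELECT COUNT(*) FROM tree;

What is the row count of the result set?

8

Base: i=8, total=8.
Iteration 1: 8 < 41 holds -> i = 8 + 5 = 13, total = 8 + 13 = 21.
Iteration 2: 13 < 41 holds -> i = 13 + 5 = 18, total = 21 + 18 = 39.
Iteration 3: 18 < 41 holds -> i = 18 + 5 = 23, total = 39 + 23 = 62.
Iteration 4: 23 < 41 holds -> i = 23 + 5 = 28, total = 62 + 28 = 90.
Iteration 5: 28 < 41 holds -> i = 28 + 5 = 33, total = 90 + 33 = 123.
Iteration 6: 33 < 41 holds -> i = 33 + 5 = 38, total = 123 + 38 = 161.
Iteration 7: 38 < 41 holds -> i = 38 + 5 = 43, total = 161 + 43 = 204.
Iteration 8: 43 < 41 fails; recursion stops.
Total rows emitted: 8.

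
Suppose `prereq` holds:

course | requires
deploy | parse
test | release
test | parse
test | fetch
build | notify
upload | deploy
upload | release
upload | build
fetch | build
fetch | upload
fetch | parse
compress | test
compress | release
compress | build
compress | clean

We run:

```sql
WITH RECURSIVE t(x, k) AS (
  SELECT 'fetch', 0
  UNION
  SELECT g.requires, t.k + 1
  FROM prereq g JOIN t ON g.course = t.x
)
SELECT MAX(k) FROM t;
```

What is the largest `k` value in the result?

3

Base: (fetch, k=0).
Iteration 1: edges from {fetch} -> (build, k=1), (parse, k=1), (upload, k=1).
Iteration 2: edges from {build,parse,upload} -> (build, k=2), (deploy, k=2), (notify, k=2), (release, k=2).
Iteration 3: edges from {build,deploy,notify,release} -> (notify, k=3), (parse, k=3).
Iteration 4: no outgoing edges from {notify,parse}; recursion stops.
k values: 0, 1, 1, 1, 2, 2, 2, 2, 3, 3; the maximum is 3.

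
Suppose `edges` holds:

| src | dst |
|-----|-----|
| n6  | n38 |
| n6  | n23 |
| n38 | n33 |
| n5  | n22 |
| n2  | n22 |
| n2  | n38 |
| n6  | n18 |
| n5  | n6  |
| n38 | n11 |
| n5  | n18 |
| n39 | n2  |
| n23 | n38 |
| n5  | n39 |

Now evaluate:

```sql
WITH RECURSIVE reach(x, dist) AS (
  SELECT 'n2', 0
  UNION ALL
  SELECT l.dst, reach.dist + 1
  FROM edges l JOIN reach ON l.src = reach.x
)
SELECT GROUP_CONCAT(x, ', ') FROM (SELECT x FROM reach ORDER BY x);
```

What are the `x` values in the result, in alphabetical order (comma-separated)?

n11, n2, n22, n33, n38

Base: (n2, dist=0).
Iteration 1: edges from {n2} -> (n22, dist=1), (n38, dist=1).
Iteration 2: edges from {n22,n38} -> (n11, dist=2), (n33, dist=2).
Iteration 3: no outgoing edges from {n11,n33}; recursion stops.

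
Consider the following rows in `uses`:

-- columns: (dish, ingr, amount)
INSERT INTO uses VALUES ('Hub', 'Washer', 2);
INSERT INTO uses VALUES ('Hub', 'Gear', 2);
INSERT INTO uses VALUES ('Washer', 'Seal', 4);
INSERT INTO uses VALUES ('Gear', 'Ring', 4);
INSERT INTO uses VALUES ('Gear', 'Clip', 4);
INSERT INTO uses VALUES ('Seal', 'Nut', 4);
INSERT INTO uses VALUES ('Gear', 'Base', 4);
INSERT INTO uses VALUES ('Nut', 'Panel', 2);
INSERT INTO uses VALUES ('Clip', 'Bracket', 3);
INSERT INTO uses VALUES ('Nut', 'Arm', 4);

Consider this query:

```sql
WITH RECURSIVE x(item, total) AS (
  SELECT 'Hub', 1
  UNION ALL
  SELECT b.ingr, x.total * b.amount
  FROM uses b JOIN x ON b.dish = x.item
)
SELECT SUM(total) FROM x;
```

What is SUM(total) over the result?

285

Base: (Hub, total=1).
Iteration 1: components of {Hub} -> Gear = 1*2 = 2, Washer = 1*2 = 2.
Iteration 2: components of {Gear,Washer} -> Base = 2*4 = 8, Clip = 2*4 = 8, Ring = 2*4 = 8, Seal = 2*4 = 8.
Iteration 3: components of {Base,Clip,Ring,Seal} -> Bracket = 8*3 = 24, Nut = 8*4 = 32.
Iteration 4: components of {Bracket,Nut} -> Arm = 32*4 = 128, Panel = 32*2 = 64.
Iteration 5: no further components; recursion stops.
SUM(total) = 1 + 2 + 2 + 8 + 8 + 8 + 8 + 32 + 24 + 64 + 128 = 285.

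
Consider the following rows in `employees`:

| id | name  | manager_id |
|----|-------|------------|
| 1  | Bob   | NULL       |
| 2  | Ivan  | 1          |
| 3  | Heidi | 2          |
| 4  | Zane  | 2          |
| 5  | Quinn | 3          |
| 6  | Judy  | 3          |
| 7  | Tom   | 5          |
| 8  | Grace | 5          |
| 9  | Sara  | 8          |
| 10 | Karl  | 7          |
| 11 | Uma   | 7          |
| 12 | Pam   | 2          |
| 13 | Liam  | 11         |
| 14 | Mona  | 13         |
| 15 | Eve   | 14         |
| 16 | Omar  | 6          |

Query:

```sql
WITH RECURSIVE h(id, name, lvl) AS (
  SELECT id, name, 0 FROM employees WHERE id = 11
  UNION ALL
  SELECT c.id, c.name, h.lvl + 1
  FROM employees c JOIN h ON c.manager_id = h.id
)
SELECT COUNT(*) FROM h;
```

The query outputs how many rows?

4

Base: id=11 (Uma) at lvl 0.
Iteration 1: rows with manager_id in {11} -> Liam (id 13, lvl 1).
Iteration 2: rows with manager_id in {13} -> Mona (id 14, lvl 2).
Iteration 3: rows with manager_id in {14} -> Eve (id 15, lvl 3).
Iteration 4: no rows with manager_id in {15}; recursion stops.
Total rows emitted: 4.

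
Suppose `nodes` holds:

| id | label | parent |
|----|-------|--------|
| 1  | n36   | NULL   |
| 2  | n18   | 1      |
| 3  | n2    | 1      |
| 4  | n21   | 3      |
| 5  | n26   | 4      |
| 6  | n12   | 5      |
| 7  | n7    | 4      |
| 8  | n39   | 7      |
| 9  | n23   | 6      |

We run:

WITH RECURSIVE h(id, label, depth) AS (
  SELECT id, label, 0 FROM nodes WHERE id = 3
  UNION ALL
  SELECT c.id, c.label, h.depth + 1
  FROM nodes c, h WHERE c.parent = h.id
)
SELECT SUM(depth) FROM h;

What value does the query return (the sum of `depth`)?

15

Base: id=3 (n2) at depth 0.
Iteration 1: rows with parent in {3} -> n21 (id 4, depth 1).
Iteration 2: rows with parent in {4} -> n26 (id 5, depth 2), n7 (id 7, depth 2).
Iteration 3: rows with parent in {5,7} -> n12 (id 6, depth 3), n39 (id 8, depth 3).
Iteration 4: rows with parent in {6,8} -> n23 (id 9, depth 4).
Iteration 5: no rows with parent in {9}; recursion stops.
SUM(depth) = 0 + 1 + 2 + 2 + 3 + 3 + 4 = 15.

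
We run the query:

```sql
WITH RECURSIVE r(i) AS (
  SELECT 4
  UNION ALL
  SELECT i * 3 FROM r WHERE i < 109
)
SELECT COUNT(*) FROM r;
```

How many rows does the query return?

5

Base: i=4.
Iteration 1: 4 < 109 holds -> i = 4 * 3 = 12.
Iteration 2: 12 < 109 holds -> i = 12 * 3 = 36.
Iteration 3: 36 < 109 holds -> i = 36 * 3 = 108.
Iteration 4: 108 < 109 holds -> i = 108 * 3 = 324.
Iteration 5: 324 < 109 fails; recursion stops.
Total rows emitted: 5.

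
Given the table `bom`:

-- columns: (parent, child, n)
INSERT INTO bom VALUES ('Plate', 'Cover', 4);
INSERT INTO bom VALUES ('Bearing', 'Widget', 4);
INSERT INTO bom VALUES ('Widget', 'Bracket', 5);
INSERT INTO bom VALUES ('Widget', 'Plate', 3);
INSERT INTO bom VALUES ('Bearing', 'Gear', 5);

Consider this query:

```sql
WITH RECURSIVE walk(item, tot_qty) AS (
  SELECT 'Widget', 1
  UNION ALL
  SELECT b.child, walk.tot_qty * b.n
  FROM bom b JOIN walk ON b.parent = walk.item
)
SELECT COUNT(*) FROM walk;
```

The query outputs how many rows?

4

Base: (Widget, tot_qty=1).
Iteration 1: components of {Widget} -> Bracket = 1*5 = 5, Plate = 1*3 = 3.
Iteration 2: components of {Bracket,Plate} -> Cover = 3*4 = 12.
Iteration 3: no further components; recursion stops.
Total rows emitted: 4.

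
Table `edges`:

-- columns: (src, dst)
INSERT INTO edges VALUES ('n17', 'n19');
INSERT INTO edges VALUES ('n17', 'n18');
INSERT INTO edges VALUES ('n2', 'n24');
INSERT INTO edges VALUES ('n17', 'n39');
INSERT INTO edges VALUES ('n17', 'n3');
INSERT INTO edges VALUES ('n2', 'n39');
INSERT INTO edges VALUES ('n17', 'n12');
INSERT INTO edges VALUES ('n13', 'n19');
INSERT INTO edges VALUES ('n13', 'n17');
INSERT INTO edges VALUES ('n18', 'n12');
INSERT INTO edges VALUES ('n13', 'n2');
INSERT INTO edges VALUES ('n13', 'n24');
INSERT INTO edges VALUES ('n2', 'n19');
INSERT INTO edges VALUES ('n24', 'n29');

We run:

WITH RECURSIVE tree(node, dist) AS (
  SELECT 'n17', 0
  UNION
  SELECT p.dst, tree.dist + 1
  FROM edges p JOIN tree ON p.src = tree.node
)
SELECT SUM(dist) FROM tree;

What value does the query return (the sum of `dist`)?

7

Base: (n17, dist=0).
Iteration 1: edges from {n17} -> (n12, dist=1), (n18, dist=1), (n19, dist=1), (n3, dist=1), (n39, dist=1).
Iteration 2: edges from {n12,n18,n19,n3,n39} -> (n12, dist=2).
Iteration 3: no outgoing edges from {n12}; recursion stops.
SUM(dist) = 0 + 1 + 1 + 1 + 1 + 1 + 2 = 7.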